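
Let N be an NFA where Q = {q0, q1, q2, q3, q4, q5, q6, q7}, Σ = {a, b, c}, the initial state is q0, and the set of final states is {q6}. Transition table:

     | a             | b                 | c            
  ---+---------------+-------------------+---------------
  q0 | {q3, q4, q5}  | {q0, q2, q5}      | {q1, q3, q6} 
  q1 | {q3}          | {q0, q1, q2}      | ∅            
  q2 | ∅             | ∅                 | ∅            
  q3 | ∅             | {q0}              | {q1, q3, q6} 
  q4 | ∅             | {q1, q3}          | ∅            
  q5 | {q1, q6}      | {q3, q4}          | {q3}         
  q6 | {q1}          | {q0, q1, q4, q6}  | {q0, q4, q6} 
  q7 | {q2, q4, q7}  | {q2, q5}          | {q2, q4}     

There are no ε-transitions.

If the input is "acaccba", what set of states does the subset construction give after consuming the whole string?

Start in {q0}.
Read 'a': q0→{q3, q4, q5}; now {q3, q4, q5}.
Read 'c': q3→{q1, q3, q6}, q4→∅, q5→{q3}; now {q1, q3, q6}.
Read 'a': q1→{q3}, q3→∅, q6→{q1}; now {q1, q3}.
Read 'c': q1→∅, q3→{q1, q3, q6}; now {q1, q3, q6}.
Read 'c': q1→∅, q3→{q1, q3, q6}, q6→{q0, q4, q6}; now {q0, q1, q3, q4, q6}.
Read 'b': q0→{q0, q2, q5}, q1→{q0, q1, q2}, q3→{q0}, q4→{q1, q3}, q6→{q0, q1, q4, q6}; now {q0, q1, q2, q3, q4, q5, q6}.
Read 'a': q0→{q3, q4, q5}, q1→{q3}, q2→∅, q3→∅, q4→∅, q5→{q1, q6}, q6→{q1}; now {q1, q3, q4, q5, q6}.

{q1, q3, q4, q5, q6}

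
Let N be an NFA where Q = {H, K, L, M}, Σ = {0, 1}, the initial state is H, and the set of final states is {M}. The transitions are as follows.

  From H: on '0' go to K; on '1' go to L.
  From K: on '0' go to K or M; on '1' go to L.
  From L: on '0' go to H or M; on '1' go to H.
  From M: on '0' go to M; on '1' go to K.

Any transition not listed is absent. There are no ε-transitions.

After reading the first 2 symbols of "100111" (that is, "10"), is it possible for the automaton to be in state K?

No

Start in {H}.
Read '1': H→{L}; now {L}.
Read '0': L→{H, M}; now {H, M}.
State K is not in {H, M}.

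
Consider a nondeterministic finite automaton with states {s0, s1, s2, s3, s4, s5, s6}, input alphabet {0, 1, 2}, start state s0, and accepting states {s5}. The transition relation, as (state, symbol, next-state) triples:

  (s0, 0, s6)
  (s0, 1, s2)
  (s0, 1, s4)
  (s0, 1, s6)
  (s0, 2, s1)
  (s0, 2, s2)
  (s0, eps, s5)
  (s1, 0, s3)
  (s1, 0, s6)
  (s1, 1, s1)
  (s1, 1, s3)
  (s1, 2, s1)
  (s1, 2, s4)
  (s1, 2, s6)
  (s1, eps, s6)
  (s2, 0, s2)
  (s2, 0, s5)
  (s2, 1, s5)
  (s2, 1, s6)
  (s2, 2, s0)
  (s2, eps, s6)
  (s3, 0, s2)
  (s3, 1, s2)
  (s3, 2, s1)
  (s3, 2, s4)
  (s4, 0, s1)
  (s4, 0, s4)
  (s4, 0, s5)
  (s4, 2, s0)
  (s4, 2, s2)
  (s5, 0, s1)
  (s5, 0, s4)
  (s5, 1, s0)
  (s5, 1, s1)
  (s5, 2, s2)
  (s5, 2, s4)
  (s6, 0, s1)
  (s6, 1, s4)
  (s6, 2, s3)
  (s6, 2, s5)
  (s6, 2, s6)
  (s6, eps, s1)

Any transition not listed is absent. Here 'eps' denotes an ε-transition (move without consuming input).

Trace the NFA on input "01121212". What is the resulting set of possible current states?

{s0, s1, s2, s3, s4, s5, s6}

Start: ε-closure({s0}) = {s0, s5}.
Read '0': s0→{s6}, s5→{s1, s4}; now {s1, s4, s6}.
Read '1': s1→{s1, s3}, s4→∅, s6→{s4}; union {s1, s3, s4}; ε-closure = {s1, s3, s4, s6}.
Read '1': s1→{s1, s3}, s3→{s2}, s4→∅, s6→{s4}; union {s1, s2, s3, s4}; ε-closure = {s1, s2, s3, s4, s6}.
Read '2': s1→{s1, s4, s6}, s2→{s0}, s3→{s1, s4}, s4→{s0, s2}, s6→{s3, s5, s6}; now {s0, s1, s2, s3, s4, s5, s6}.
Read '1': s0→{s2, s4, s6}, s1→{s1, s3}, s2→{s5, s6}, s3→{s2}, s4→∅, s5→{s0, s1}, s6→{s4}; now {s0, s1, s2, s3, s4, s5, s6}.
Read '2': s0→{s1, s2}, s1→{s1, s4, s6}, s2→{s0}, s3→{s1, s4}, s4→{s0, s2}, s5→{s2, s4}, s6→{s3, s5, s6}; now {s0, s1, s2, s3, s4, s5, s6}.
Read '1': s0→{s2, s4, s6}, s1→{s1, s3}, s2→{s5, s6}, s3→{s2}, s4→∅, s5→{s0, s1}, s6→{s4}; now {s0, s1, s2, s3, s4, s5, s6}.
Read '2': s0→{s1, s2}, s1→{s1, s4, s6}, s2→{s0}, s3→{s1, s4}, s4→{s0, s2}, s5→{s2, s4}, s6→{s3, s5, s6}; now {s0, s1, s2, s3, s4, s5, s6}.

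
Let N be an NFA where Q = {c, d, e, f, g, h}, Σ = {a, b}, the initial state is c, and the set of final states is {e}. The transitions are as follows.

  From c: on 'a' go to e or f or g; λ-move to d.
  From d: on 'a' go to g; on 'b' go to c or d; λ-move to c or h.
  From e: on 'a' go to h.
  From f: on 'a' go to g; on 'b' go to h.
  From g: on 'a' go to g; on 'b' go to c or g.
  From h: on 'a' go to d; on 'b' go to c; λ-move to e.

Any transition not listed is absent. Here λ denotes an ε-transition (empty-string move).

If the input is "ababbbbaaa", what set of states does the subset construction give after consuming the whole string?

{c, d, e, f, g, h}

Start: ε-closure({c}) = {c, d, e, h}.
Read 'a': c→{e, f, g}, d→{g}, e→{h}, h→{d}; union {d, e, f, g, h}; ε-closure = {c, d, e, f, g, h}.
Read 'b': c→∅, d→{c, d}, e→∅, f→{h}, g→{c, g}, h→{c}; union {c, d, g, h}; ε-closure = {c, d, e, g, h}.
Read 'a': c→{e, f, g}, d→{g}, e→{h}, g→{g}, h→{d}; union {d, e, f, g, h}; ε-closure = {c, d, e, f, g, h}.
Read 'b': c→∅, d→{c, d}, e→∅, f→{h}, g→{c, g}, h→{c}; union {c, d, g, h}; ε-closure = {c, d, e, g, h}.
Read 'b': c→∅, d→{c, d}, e→∅, g→{c, g}, h→{c}; union {c, d, g}; ε-closure = {c, d, e, g, h}.
Read 'b': c→∅, d→{c, d}, e→∅, g→{c, g}, h→{c}; union {c, d, g}; ε-closure = {c, d, e, g, h}.
Read 'b': c→∅, d→{c, d}, e→∅, g→{c, g}, h→{c}; union {c, d, g}; ε-closure = {c, d, e, g, h}.
Read 'a': c→{e, f, g}, d→{g}, e→{h}, g→{g}, h→{d}; union {d, e, f, g, h}; ε-closure = {c, d, e, f, g, h}.
Read 'a': c→{e, f, g}, d→{g}, e→{h}, f→{g}, g→{g}, h→{d}; union {d, e, f, g, h}; ε-closure = {c, d, e, f, g, h}.
Read 'a': c→{e, f, g}, d→{g}, e→{h}, f→{g}, g→{g}, h→{d}; union {d, e, f, g, h}; ε-closure = {c, d, e, f, g, h}.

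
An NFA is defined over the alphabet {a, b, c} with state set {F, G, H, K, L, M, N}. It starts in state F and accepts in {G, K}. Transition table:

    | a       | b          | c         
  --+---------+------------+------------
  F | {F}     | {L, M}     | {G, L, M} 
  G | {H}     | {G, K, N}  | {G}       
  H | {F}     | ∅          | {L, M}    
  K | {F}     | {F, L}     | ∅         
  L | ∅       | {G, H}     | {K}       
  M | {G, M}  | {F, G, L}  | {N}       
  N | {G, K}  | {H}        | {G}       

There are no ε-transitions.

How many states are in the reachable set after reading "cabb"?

Start in {F}.
Read 'c': F→{G, L, M}; now {G, L, M}.
Read 'a': G→{H}, L→∅, M→{G, M}; now {G, H, M}.
Read 'b': G→{G, K, N}, H→∅, M→{F, G, L}; now {F, G, K, L, N}.
Read 'b': F→{L, M}, G→{G, K, N}, K→{F, L}, L→{G, H}, N→{H}; now {F, G, H, K, L, M, N}.
That set has 7 states.

7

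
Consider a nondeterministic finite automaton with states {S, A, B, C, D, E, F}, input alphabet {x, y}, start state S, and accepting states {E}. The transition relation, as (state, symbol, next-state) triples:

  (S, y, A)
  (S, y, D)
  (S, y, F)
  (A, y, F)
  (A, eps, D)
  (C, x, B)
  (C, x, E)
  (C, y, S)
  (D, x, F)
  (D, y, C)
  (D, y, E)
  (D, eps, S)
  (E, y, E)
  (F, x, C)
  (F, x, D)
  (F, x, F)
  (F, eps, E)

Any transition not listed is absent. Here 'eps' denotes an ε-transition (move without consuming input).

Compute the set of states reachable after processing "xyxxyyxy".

Start in {S}.
Read 'x': S→∅; now ∅.
The set is empty and remains empty for the remaining 7 symbols.

∅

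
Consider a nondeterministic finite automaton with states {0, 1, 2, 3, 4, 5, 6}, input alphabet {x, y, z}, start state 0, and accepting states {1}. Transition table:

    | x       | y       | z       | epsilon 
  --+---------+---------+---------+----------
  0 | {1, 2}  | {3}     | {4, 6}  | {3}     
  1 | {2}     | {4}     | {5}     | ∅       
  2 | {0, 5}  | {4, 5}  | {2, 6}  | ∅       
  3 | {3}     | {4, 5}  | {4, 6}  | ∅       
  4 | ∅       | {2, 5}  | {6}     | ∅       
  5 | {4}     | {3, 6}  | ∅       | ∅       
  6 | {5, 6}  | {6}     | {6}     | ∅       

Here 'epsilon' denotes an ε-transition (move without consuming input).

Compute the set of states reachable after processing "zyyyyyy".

{2, 3, 4, 5, 6}

Start: ε-closure({0}) = {0, 3}.
Read 'z': {0, 3} → {4, 6}.
Read 'y': {4, 6} → {2, 5, 6}.
Read 'y': {2, 5, 6} → {3, 4, 5, 6}.
Read 'y': {3, 4, 5, 6} → {2, 3, 4, 5, 6}.
Read 'y': {2, 3, 4, 5, 6} → {2, 3, 4, 5, 6}.
Read 'y': {2, 3, 4, 5, 6} → {2, 3, 4, 5, 6}.
Read 'y': {2, 3, 4, 5, 6} → {2, 3, 4, 5, 6}.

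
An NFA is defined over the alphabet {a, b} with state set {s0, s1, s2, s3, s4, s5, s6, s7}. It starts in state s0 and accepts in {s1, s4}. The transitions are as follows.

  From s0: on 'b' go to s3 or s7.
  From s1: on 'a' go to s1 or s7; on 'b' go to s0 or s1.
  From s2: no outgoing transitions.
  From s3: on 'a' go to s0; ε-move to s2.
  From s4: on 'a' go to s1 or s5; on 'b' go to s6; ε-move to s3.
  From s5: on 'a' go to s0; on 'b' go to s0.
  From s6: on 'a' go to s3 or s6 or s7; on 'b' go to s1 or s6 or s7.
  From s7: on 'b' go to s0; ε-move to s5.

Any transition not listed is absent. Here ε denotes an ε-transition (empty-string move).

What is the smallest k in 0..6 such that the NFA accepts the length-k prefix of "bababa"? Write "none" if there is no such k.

none

Start in {s0}.
Read 'b': s0→{s3, s7}; union {s3, s7}; ε-closure = {s2, s3, s5, s7}.
Read 'a': s2→∅, s3→{s0}, s5→{s0}, s7→∅; now {s0}.
Read 'b': s0→{s3, s7}; union {s3, s7}; ε-closure = {s2, s3, s5, s7}.
Read 'a': s2→∅, s3→{s0}, s5→{s0}, s7→∅; now {s0}.
Read 'b': s0→{s3, s7}; union {s3, s7}; ε-closure = {s2, s3, s5, s7}.
Read 'a': s2→∅, s3→{s0}, s5→{s0}, s7→∅; now {s0}.
No reachable set along the way intersects F.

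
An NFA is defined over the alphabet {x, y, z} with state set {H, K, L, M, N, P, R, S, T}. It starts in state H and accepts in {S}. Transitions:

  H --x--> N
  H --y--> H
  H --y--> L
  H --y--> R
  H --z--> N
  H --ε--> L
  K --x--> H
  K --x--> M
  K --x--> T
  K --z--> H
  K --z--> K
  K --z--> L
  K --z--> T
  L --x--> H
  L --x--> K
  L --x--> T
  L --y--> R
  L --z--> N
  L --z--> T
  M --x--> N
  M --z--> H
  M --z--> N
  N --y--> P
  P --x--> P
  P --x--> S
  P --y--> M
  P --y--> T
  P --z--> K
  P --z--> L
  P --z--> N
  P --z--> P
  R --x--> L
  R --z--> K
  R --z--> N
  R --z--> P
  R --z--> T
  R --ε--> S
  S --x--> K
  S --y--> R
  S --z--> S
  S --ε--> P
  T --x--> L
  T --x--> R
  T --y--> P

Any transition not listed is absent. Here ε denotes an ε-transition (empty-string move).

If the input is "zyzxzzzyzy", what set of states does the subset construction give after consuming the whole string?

Start: ε-closure({H}) = {H, L}.
Read 'z': H→{N}, L→{N, T}; now {N, T}.
Read 'y': N→{P}, T→{P}; now {P}.
Read 'z': P→{K, L, N, P}; now {K, L, N, P}.
Read 'x': K→{H, M, T}, L→{H, K, T}, N→∅, P→{P, S}; union {H, K, M, P, S, T}; ε-closure = {H, K, L, M, P, S, T}.
Read 'z': H→{N}, K→{H, K, L, T}, L→{N, T}, M→{H, N}, P→{K, L, N, P}, S→{S}, T→∅; now {H, K, L, N, P, S, T}.
Read 'z': H→{N}, K→{H, K, L, T}, L→{N, T}, N→∅, P→{K, L, N, P}, S→{S}, T→∅; now {H, K, L, N, P, S, T}.
Read 'z': H→{N}, K→{H, K, L, T}, L→{N, T}, N→∅, P→{K, L, N, P}, S→{S}, T→∅; now {H, K, L, N, P, S, T}.
Read 'y': H→{H, L, R}, K→∅, L→{R}, N→{P}, P→{M, T}, S→{R}, T→{P}; union {H, L, M, P, R, T}; ε-closure = {H, L, M, P, R, S, T}.
Read 'z': H→{N}, L→{N, T}, M→{H, N}, P→{K, L, N, P}, R→{K, N, P, T}, S→{S}, T→∅; now {H, K, L, N, P, S, T}.
Read 'y': H→{H, L, R}, K→∅, L→{R}, N→{P}, P→{M, T}, S→{R}, T→{P}; union {H, L, M, P, R, T}; ε-closure = {H, L, M, P, R, S, T}.

{H, L, M, P, R, S, T}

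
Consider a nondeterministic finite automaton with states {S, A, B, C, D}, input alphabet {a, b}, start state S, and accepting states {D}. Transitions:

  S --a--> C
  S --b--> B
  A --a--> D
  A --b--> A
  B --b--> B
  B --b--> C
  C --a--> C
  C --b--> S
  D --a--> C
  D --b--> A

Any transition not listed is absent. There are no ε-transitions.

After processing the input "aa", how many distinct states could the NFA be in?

Start in {S}.
Read 'a': {S} → {C}.
Read 'a': {C} → {C}.
That set has 1 state.

1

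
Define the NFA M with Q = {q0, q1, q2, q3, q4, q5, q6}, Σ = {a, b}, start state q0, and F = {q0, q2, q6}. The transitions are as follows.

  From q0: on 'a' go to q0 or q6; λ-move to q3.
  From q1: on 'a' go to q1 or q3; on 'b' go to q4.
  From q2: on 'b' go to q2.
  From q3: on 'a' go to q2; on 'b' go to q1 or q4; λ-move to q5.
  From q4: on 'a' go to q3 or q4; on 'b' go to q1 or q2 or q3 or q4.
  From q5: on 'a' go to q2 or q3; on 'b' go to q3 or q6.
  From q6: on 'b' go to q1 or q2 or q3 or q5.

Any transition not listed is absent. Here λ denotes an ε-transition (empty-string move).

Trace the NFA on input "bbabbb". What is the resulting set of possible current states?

{q1, q2, q3, q4, q5, q6}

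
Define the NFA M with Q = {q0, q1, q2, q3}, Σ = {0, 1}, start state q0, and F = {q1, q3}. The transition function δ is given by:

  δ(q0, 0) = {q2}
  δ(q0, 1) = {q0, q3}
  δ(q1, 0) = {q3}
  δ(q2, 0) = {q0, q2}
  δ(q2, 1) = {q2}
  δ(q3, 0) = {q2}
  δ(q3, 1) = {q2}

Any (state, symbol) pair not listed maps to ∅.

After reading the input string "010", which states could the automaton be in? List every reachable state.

{q0, q2}

Start in {q0}.
Read '0': q0→{q2}; now {q2}.
Read '1': q2→{q2}; now {q2}.
Read '0': q2→{q0, q2}; now {q0, q2}.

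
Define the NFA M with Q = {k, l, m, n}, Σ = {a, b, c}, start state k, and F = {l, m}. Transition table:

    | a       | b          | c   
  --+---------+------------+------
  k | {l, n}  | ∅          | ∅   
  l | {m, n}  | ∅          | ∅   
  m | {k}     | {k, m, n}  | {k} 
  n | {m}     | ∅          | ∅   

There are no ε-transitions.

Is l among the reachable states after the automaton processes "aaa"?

No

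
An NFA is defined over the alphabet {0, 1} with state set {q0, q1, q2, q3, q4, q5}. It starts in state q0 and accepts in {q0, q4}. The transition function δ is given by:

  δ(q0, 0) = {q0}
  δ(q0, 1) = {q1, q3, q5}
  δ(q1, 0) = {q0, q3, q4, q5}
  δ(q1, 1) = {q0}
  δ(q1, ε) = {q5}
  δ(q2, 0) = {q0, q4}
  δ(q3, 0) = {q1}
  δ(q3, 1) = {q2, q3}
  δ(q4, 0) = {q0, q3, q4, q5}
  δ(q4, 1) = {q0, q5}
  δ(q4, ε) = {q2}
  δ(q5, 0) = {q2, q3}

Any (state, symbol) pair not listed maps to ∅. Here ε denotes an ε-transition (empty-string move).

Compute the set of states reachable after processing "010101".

{q0, q1, q2, q3, q5}

Start in {q0}.
Read '0': q0→{q0}; now {q0}.
Read '1': q0→{q1, q3, q5}; now {q1, q3, q5}.
Read '0': q1→{q0, q3, q4, q5}, q3→{q1}, q5→{q2, q3}; now {q0, q1, q2, q3, q4, q5}.
Read '1': q0→{q1, q3, q5}, q1→{q0}, q2→∅, q3→{q2, q3}, q4→{q0, q5}, q5→∅; now {q0, q1, q2, q3, q5}.
Read '0': q0→{q0}, q1→{q0, q3, q4, q5}, q2→{q0, q4}, q3→{q1}, q5→{q2, q3}; now {q0, q1, q2, q3, q4, q5}.
Read '1': q0→{q1, q3, q5}, q1→{q0}, q2→∅, q3→{q2, q3}, q4→{q0, q5}, q5→∅; now {q0, q1, q2, q3, q5}.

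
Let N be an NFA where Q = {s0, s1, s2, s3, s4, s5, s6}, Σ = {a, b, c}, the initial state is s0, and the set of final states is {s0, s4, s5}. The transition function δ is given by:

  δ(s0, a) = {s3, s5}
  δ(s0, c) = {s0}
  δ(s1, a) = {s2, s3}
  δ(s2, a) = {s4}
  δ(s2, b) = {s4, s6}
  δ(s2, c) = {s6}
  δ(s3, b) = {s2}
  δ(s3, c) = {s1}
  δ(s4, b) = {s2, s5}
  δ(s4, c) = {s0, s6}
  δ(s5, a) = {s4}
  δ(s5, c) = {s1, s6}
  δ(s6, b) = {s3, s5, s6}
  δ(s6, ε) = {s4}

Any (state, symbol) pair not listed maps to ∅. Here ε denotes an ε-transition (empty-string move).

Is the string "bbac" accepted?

No

Start in {s0}.
Read 'b': s0→∅; now ∅.
The set is empty and remains empty for the remaining 3 symbols.
The final set ∅ contains no accepting state.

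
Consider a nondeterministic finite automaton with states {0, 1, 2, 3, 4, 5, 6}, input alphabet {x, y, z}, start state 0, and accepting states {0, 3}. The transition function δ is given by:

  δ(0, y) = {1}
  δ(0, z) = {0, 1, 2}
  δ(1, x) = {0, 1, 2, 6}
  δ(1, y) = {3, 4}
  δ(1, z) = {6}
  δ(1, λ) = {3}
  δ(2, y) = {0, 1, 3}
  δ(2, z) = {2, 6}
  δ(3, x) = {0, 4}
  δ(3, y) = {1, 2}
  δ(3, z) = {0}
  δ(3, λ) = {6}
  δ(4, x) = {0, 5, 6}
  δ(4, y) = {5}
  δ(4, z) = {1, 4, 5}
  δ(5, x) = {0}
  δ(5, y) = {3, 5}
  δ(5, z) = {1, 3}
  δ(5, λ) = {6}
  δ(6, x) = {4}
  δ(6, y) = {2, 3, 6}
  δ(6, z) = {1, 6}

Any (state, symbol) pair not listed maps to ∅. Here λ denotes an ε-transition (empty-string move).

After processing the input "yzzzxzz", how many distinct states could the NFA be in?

Start in {0}.
Read 'y': {0} → {1, 3, 6}.
Read 'z': {1, 3, 6} → {0, 1, 3, 6}.
Read 'z': {0, 1, 3, 6} → {0, 1, 2, 3, 6}.
Read 'z': {0, 1, 2, 3, 6} → {0, 1, 2, 3, 6}.
Read 'x': {0, 1, 2, 3, 6} → {0, 1, 2, 3, 4, 6}.
Read 'z': {0, 1, 2, 3, 4, 6} → {0, 1, 2, 3, 4, 5, 6}.
Read 'z': {0, 1, 2, 3, 4, 5, 6} → {0, 1, 2, 3, 4, 5, 6}.
That set has 7 states.

7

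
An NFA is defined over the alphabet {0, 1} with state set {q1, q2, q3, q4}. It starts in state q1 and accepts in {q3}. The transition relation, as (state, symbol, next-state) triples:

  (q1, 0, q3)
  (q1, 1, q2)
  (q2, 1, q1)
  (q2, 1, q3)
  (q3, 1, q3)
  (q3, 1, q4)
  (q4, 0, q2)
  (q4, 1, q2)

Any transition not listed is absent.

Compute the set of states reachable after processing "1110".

{q2}

Start in {q1}.
Read '1': q1→{q2}; now {q2}.
Read '1': q2→{q1, q3}; now {q1, q3}.
Read '1': q1→{q2}, q3→{q3, q4}; now {q2, q3, q4}.
Read '0': q2→∅, q3→∅, q4→{q2}; now {q2}.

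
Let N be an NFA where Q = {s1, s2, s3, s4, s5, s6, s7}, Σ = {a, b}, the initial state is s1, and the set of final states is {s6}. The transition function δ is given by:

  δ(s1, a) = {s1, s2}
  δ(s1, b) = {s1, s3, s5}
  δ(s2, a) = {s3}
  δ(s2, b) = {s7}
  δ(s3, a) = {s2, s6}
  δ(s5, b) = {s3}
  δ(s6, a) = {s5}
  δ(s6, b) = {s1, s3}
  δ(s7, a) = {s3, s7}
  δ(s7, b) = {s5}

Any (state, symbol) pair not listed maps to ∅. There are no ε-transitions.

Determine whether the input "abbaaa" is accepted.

Start in {s1}.
Read 'a': {s1} → {s1, s2}.
Read 'b': {s1, s2} → {s1, s3, s5, s7}.
Read 'b': {s1, s3, s5, s7} → {s1, s3, s5}.
Read 'a': {s1, s3, s5} → {s1, s2, s6}.
Read 'a': {s1, s2, s6} → {s1, s2, s3, s5}.
Read 'a': {s1, s2, s3, s5} → {s1, s2, s3, s6}.
The final set {s1, s2, s3, s6} contains the accepting state s6.

Yes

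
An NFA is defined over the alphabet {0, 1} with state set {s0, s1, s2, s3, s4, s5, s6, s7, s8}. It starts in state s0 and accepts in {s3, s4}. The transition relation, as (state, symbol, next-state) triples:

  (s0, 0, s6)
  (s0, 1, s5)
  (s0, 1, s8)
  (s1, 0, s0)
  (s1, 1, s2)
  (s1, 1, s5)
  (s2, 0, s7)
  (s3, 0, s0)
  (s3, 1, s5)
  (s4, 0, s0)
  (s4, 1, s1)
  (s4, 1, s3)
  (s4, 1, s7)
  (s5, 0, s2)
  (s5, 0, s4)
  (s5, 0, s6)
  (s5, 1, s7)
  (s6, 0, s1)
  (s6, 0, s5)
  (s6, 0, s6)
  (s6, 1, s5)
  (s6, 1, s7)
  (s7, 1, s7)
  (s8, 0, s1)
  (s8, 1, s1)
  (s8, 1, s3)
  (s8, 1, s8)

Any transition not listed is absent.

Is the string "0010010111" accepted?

Start in {s0}.
Read '0': s0→{s6}; now {s6}.
Read '0': s6→{s1, s5, s6}; now {s1, s5, s6}.
Read '1': s1→{s2, s5}, s5→{s7}, s6→{s5, s7}; now {s2, s5, s7}.
Read '0': s2→{s7}, s5→{s2, s4, s6}, s7→∅; now {s2, s4, s6, s7}.
Read '0': s2→{s7}, s4→{s0}, s6→{s1, s5, s6}, s7→∅; now {s0, s1, s5, s6, s7}.
Read '1': s0→{s5, s8}, s1→{s2, s5}, s5→{s7}, s6→{s5, s7}, s7→{s7}; now {s2, s5, s7, s8}.
Read '0': s2→{s7}, s5→{s2, s4, s6}, s7→∅, s8→{s1}; now {s1, s2, s4, s6, s7}.
Read '1': s1→{s2, s5}, s2→∅, s4→{s1, s3, s7}, s6→{s5, s7}, s7→{s7}; now {s1, s2, s3, s5, s7}.
Read '1': s1→{s2, s5}, s2→∅, s3→{s5}, s5→{s7}, s7→{s7}; now {s2, s5, s7}.
Read '1': s2→∅, s5→{s7}, s7→{s7}; now {s7}.
The final set {s7} contains no accepting state.

No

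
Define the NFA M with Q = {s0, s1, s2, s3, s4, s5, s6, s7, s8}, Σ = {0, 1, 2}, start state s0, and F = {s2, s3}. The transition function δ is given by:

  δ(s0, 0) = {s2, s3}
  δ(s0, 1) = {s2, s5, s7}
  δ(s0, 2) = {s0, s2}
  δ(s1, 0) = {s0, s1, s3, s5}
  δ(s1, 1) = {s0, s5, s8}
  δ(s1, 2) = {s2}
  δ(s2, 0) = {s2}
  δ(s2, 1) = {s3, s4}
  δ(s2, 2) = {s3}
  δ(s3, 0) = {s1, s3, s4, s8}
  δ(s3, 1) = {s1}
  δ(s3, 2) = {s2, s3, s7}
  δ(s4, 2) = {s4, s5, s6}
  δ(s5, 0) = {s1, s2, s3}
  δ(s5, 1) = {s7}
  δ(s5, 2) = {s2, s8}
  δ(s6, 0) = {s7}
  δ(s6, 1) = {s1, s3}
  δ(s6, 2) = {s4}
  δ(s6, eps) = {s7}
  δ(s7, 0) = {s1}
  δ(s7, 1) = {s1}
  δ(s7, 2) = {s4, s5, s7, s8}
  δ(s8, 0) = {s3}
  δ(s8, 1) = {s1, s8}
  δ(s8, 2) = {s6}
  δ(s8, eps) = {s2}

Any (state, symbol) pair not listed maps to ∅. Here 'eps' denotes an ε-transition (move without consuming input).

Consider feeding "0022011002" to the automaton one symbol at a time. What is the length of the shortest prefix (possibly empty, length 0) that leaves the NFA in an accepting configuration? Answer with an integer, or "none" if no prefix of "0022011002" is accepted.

Start in {s0}.
Read '0': {s0} → {s2, s3}.
None of the earlier sets intersect F, but {s2, s3} does.

1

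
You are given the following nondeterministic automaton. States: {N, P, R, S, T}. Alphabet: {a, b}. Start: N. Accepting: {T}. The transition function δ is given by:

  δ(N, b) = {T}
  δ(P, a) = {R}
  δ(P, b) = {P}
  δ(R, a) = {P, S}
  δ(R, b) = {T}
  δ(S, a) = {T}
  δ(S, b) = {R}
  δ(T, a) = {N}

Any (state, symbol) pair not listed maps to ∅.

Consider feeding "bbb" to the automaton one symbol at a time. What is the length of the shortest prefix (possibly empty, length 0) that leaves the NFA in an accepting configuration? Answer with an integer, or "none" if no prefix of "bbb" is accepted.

1

Start in {N}.
Read 'b': N→{T}; now {T}.
None of the earlier sets intersect F, but {T} does.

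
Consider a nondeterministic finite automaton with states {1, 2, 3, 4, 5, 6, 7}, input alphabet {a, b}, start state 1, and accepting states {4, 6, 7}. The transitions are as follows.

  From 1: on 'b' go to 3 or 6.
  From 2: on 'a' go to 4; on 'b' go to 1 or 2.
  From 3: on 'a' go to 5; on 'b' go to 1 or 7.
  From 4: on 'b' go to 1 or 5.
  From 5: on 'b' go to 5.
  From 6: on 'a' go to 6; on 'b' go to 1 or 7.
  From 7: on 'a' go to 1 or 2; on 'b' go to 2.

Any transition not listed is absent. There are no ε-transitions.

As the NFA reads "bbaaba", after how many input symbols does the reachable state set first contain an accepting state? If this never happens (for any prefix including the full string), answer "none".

Start in {1}.
Read 'b': {1} → {3, 6}.
None of the earlier sets intersect F, but {3, 6} does.

1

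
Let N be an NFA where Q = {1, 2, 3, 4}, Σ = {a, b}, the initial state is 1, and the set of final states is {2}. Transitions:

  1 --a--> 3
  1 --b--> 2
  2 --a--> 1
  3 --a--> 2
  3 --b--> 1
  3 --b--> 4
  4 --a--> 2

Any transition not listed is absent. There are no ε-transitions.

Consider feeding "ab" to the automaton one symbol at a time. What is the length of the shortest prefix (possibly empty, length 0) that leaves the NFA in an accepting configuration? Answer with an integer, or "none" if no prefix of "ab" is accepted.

none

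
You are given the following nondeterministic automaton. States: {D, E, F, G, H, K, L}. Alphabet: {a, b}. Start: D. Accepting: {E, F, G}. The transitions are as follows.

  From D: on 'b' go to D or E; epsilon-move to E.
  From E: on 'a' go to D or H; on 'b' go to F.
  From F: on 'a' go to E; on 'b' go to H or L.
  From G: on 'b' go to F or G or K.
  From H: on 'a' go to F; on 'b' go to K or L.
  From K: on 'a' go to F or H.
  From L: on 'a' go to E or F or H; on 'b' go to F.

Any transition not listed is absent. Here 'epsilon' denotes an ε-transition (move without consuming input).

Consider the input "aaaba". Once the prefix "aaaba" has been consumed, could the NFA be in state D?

Yes

Start: ε-closure({D}) = {D, E}.
Read 'a': {D, E} → {D, E, H}.
Read 'a': {D, E, H} → {D, E, F, H}.
Read 'a': {D, E, F, H} → {D, E, F, H}.
Read 'b': {D, E, F, H} → {D, E, F, H, K, L}.
Read 'a': {D, E, F, H, K, L} → {D, E, F, H}.
State D is in {D, E, F, H}.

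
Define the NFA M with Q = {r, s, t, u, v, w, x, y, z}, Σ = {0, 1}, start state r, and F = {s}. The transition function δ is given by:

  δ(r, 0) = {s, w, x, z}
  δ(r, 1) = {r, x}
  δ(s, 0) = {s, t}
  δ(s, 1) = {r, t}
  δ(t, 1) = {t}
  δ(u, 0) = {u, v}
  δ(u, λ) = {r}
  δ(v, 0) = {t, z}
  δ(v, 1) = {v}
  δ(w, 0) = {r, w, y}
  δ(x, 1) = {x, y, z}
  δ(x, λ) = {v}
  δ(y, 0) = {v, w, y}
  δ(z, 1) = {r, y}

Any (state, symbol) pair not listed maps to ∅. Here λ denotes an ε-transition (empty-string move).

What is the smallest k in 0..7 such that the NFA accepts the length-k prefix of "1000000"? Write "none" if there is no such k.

Start in {r}.
Read '1': {r} → {r, v, x}.
Read '0': {r, v, x} → {s, t, v, w, x, z}.
None of the earlier sets intersect F, but {s, t, v, w, x, z} does.

2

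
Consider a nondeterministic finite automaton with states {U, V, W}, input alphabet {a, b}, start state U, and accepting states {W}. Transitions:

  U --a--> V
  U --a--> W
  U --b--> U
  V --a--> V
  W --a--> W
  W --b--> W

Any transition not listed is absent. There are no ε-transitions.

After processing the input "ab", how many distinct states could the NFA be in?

1

Start in {U}.
Read 'a': {U} → {V, W}.
Read 'b': {V, W} → {W}.
That set has 1 state.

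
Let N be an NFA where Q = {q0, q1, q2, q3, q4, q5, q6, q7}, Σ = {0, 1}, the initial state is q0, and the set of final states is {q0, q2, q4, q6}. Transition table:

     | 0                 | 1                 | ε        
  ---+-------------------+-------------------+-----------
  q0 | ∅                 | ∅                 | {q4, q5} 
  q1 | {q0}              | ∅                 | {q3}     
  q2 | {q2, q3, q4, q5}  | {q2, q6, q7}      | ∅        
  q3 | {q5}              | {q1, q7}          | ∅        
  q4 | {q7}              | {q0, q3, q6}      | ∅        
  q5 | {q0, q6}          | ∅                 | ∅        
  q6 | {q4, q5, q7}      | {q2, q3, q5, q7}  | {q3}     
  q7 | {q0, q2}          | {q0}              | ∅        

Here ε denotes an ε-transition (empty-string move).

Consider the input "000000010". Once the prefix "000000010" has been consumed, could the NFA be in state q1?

No

Start: ε-closure({q0}) = {q0, q4, q5}.
Read '0': {q0, q4, q5} → {q0, q3, q4, q5, q6, q7}.
Read '0': {q0, q3, q4, q5, q6, q7} → {q0, q2, q3, q4, q5, q6, q7}.
Read '0': {q0, q2, q3, q4, q5, q6, q7} → {q0, q2, q3, q4, q5, q6, q7}.
Read '0': {q0, q2, q3, q4, q5, q6, q7} → {q0, q2, q3, q4, q5, q6, q7}.
Read '0': {q0, q2, q3, q4, q5, q6, q7} → {q0, q2, q3, q4, q5, q6, q7}.
Read '0': {q0, q2, q3, q4, q5, q6, q7} → {q0, q2, q3, q4, q5, q6, q7}.
Read '0': {q0, q2, q3, q4, q5, q6, q7} → {q0, q2, q3, q4, q5, q6, q7}.
Read '1': {q0, q2, q3, q4, q5, q6, q7} → {q0, q1, q2, q3, q4, q5, q6, q7}.
Read '0': {q0, q1, q2, q3, q4, q5, q6, q7} → {q0, q2, q3, q4, q5, q6, q7}.
State q1 is not in {q0, q2, q3, q4, q5, q6, q7}.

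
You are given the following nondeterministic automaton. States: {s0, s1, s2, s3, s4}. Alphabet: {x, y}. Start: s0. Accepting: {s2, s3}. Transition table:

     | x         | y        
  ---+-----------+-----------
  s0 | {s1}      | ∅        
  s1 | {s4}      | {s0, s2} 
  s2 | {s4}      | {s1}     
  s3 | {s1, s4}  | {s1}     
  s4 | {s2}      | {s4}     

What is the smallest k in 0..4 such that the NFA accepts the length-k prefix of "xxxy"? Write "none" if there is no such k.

3

Start in {s0}.
Read 'x': {s0} → {s1}.
Read 'x': {s1} → {s4}.
Read 'x': {s4} → {s2}.
None of the earlier sets intersect F, but {s2} does.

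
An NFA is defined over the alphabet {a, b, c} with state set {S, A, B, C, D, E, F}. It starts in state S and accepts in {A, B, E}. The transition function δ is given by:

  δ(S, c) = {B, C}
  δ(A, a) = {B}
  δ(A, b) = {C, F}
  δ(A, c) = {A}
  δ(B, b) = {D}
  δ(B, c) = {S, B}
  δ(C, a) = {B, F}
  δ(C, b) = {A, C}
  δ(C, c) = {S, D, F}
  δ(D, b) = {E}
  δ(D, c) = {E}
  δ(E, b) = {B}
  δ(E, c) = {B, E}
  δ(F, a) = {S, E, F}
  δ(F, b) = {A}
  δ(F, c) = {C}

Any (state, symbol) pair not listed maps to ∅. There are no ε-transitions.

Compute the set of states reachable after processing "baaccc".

Start in {S}.
Read 'b': S→∅; now ∅.
The set is empty and remains empty for the remaining 5 symbols.

∅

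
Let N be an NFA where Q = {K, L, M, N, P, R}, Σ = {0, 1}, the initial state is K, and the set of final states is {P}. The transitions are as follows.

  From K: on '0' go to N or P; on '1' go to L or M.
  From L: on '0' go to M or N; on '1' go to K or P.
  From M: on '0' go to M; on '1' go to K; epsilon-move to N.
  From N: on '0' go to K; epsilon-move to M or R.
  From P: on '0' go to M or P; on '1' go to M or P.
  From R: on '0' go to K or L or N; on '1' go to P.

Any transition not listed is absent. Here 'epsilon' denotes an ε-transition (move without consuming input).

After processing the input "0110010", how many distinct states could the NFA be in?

6

Start in {K}.
Read '0': {K} → {M, N, P, R}.
Read '1': {M, N, P, R} → {K, M, N, P, R}.
Read '1': {K, M, N, P, R} → {K, L, M, N, P, R}.
Read '0': {K, L, M, N, P, R} → {K, L, M, N, P, R}.
Read '0': {K, L, M, N, P, R} → {K, L, M, N, P, R}.
Read '1': {K, L, M, N, P, R} → {K, L, M, N, P, R}.
Read '0': {K, L, M, N, P, R} → {K, L, M, N, P, R}.
That set has 6 states.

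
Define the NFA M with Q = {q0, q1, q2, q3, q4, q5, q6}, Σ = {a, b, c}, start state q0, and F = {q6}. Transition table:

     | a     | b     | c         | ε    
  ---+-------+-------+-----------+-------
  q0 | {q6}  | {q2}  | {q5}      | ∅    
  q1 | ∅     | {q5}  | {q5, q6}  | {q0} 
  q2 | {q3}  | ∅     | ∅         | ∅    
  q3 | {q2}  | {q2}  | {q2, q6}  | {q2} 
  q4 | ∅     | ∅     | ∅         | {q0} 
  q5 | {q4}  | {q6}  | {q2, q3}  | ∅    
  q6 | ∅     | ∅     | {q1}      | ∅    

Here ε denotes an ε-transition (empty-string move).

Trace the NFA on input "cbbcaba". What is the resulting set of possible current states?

Start in {q0}.
Read 'c': {q0} → {q5}.
Read 'b': {q5} → {q6}.
Read 'b': {q6} → ∅.
The set is empty and remains empty for the remaining 4 symbols.

∅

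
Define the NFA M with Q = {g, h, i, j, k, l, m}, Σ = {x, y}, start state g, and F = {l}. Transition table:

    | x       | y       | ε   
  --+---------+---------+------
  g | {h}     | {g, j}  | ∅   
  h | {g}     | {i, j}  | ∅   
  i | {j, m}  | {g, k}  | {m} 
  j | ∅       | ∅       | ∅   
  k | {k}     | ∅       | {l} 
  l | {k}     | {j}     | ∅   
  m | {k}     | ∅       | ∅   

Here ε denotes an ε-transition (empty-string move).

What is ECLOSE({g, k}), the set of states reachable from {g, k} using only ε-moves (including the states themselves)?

{g, k, l}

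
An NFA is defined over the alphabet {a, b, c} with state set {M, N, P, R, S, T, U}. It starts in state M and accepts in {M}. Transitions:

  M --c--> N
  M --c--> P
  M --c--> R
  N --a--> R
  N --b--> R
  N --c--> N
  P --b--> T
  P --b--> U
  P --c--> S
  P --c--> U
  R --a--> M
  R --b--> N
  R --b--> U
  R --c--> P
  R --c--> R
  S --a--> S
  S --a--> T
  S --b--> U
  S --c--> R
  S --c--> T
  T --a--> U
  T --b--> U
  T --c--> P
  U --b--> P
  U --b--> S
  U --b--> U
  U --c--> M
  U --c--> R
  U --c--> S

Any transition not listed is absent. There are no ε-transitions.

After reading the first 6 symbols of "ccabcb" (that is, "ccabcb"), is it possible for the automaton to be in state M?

Start in {M}.
Read 'c': M→{N, P, R}; now {N, P, R}.
Read 'c': N→{N}, P→{S, U}, R→{P, R}; now {N, P, R, S, U}.
Read 'a': N→{R}, P→∅, R→{M}, S→{S, T}, U→∅; now {M, R, S, T}.
Read 'b': M→∅, R→{N, U}, S→{U}, T→{U}; now {N, U}.
Read 'c': N→{N}, U→{M, R, S}; now {M, N, R, S}.
Read 'b': M→∅, N→{R}, R→{N, U}, S→{U}; now {N, R, U}.
State M is not in {N, R, U}.

No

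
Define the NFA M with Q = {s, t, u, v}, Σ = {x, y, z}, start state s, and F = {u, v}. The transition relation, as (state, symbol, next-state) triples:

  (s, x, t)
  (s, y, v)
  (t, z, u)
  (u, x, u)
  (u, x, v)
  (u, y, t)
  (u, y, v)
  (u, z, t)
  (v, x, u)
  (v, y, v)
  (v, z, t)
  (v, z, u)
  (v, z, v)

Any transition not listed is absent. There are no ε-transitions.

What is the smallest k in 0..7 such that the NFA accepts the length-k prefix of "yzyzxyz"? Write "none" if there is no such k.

Start in {s}.
Read 'y': {s} → {v}.
None of the earlier sets intersect F, but {v} does.

1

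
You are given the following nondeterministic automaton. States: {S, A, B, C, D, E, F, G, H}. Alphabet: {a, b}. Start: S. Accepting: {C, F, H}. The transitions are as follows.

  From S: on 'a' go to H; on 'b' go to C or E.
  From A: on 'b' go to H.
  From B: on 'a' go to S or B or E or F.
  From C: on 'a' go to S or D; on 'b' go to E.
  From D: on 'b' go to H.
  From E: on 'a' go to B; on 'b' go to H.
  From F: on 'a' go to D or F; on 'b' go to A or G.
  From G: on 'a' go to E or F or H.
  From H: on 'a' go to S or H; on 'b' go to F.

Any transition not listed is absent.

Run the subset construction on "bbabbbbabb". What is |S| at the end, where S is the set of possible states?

4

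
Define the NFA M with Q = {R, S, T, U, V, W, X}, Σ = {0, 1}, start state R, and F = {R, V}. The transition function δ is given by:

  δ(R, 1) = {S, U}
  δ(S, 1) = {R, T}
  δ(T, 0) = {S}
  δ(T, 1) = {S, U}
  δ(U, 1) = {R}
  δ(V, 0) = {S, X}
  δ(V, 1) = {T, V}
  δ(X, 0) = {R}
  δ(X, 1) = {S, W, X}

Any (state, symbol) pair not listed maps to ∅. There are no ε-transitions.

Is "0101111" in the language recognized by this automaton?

No

Start in {R}.
Read '0': R→∅; now ∅.
The set is empty and remains empty for the remaining 6 symbols.
The final set ∅ contains no accepting state.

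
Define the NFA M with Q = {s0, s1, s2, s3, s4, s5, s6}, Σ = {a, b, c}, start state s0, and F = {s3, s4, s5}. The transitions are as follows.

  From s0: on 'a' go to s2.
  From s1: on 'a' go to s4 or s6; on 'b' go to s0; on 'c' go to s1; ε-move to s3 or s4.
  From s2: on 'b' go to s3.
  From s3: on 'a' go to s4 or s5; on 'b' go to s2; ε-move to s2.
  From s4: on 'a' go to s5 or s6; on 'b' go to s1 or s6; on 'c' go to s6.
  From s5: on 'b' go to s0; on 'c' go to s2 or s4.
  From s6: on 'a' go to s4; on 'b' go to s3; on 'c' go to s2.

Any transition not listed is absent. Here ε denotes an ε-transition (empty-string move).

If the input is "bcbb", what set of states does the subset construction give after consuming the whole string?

Start in {s0}.
Read 'b': {s0} → ∅.
The set is empty and remains empty for the remaining 3 symbols.

∅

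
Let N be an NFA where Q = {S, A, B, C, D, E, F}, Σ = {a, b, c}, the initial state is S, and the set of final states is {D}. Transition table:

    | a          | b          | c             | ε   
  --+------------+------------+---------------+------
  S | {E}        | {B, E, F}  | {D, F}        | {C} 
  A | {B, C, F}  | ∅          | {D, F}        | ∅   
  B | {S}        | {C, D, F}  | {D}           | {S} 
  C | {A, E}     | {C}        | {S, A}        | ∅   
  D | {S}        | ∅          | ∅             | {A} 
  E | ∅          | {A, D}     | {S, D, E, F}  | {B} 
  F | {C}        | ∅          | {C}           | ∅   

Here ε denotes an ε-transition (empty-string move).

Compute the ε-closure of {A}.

{A}

Begin with {A}.
No ε-moves leave this set, so the closure equals the set itself.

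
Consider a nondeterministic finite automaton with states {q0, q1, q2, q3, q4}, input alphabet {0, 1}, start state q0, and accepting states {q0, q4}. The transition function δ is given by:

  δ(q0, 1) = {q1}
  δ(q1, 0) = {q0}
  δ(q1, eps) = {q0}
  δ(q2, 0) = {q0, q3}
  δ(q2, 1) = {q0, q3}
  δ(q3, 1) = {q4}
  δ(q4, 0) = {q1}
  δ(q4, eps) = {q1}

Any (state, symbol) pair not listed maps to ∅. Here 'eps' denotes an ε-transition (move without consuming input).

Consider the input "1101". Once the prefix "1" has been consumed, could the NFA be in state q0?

Start in {q0}.
Read '1': q0→{q1}; union {q1}; ε-closure = {q0, q1}.
State q0 is in {q0, q1}.

Yes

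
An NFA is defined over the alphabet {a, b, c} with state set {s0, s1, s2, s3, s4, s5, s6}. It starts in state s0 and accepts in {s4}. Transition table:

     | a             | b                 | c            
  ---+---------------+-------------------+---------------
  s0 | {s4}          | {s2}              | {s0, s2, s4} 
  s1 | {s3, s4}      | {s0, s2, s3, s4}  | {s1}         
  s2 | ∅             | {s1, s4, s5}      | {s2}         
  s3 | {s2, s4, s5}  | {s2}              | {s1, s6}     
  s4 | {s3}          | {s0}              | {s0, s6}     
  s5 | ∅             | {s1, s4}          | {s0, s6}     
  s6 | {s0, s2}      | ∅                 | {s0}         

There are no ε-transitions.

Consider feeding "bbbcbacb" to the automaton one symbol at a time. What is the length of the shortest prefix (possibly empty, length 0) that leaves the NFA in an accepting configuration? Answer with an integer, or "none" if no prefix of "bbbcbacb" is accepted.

2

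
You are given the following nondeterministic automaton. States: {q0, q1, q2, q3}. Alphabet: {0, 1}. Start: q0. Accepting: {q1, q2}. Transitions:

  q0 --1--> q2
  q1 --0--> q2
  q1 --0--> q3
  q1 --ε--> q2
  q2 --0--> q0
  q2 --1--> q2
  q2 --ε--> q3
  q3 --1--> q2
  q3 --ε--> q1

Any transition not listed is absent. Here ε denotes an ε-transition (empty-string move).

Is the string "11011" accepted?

Yes

Start in {q0}.
Read '1': q0→{q2}; union {q2}; ε-closure = {q1, q2, q3}.
Read '1': q1→∅, q2→{q2}, q3→{q2}; union {q2}; ε-closure = {q1, q2, q3}.
Read '0': q1→{q2, q3}, q2→{q0}, q3→∅; union {q0, q2, q3}; ε-closure = {q0, q1, q2, q3}.
Read '1': q0→{q2}, q1→∅, q2→{q2}, q3→{q2}; union {q2}; ε-closure = {q1, q2, q3}.
Read '1': q1→∅, q2→{q2}, q3→{q2}; union {q2}; ε-closure = {q1, q2, q3}.
The final set {q1, q2, q3} contains the accepting states q1, q2.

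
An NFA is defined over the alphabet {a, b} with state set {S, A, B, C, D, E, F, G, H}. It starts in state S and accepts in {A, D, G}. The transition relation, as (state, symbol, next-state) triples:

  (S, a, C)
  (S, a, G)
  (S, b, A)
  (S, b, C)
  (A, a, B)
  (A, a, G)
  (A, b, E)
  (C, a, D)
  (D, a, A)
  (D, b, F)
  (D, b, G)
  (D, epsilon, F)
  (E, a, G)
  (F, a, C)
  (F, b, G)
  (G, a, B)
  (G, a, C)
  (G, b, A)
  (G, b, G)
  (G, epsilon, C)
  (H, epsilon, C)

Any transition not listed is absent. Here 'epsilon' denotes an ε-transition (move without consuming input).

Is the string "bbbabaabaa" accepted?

No

Start in {S}.
Read 'b': {S} → {A, C}.
Read 'b': {A, C} → {E}.
Read 'b': {E} → ∅.
The set is empty and remains empty for the remaining 7 symbols.
The final set ∅ contains no accepting state.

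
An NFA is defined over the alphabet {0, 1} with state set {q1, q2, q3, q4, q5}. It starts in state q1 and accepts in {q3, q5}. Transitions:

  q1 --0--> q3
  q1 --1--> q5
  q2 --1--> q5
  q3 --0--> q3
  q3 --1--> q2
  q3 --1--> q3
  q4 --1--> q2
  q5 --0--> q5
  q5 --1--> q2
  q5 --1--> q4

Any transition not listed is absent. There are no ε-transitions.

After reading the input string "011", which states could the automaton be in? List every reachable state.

{q2, q3, q5}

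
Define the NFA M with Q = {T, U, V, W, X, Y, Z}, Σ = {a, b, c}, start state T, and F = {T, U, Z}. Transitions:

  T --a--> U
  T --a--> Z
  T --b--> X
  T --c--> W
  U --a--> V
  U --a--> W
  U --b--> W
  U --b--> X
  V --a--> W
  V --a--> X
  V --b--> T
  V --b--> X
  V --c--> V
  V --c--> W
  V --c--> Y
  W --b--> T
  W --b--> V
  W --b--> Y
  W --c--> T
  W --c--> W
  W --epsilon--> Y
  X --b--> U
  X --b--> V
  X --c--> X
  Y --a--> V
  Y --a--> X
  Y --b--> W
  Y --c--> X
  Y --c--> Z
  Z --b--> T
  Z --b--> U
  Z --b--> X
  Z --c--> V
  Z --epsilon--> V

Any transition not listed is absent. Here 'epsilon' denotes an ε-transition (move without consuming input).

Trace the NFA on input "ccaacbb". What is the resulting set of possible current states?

Start in {T}.
Read 'c': T→{W}; union {W}; ε-closure = {W, Y}.
Read 'c': W→{T, W}, Y→{X, Z}; union {T, W, X, Z}; ε-closure = {T, V, W, X, Y, Z}.
Read 'a': T→{U, Z}, V→{W, X}, W→∅, X→∅, Y→{V, X}, Z→∅; union {U, V, W, X, Z}; ε-closure = {U, V, W, X, Y, Z}.
Read 'a': U→{V, W}, V→{W, X}, W→∅, X→∅, Y→{V, X}, Z→∅; union {V, W, X}; ε-closure = {V, W, X, Y}.
Read 'c': V→{V, W, Y}, W→{T, W}, X→{X}, Y→{X, Z}; now {T, V, W, X, Y, Z}.
Read 'b': T→{X}, V→{T, X}, W→{T, V, Y}, X→{U, V}, Y→{W}, Z→{T, U, X}; now {T, U, V, W, X, Y}.
Read 'b': T→{X}, U→{W, X}, V→{T, X}, W→{T, V, Y}, X→{U, V}, Y→{W}; now {T, U, V, W, X, Y}.

{T, U, V, W, X, Y}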